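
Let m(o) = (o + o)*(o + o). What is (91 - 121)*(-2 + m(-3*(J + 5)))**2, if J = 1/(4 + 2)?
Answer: -27590430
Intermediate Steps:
J = 1/6 ≈ 0.16667
m(o) = 4*o**2 (m(o) = (2*o)*(2*o) = 4*o**2)
(91 - 121)*(-2 + m(-3*(J + 5)))**2 = (91 - 121)*(-2 + 4*(-3*(1/6 + 5))**2)**2 = -30*(-2 + 4*(-3*31/6)**2)**2 = -30*(-2 + 4*(-31/2)**2)**2 = -30*(-2 + 4*(961/4))**2 = -30*(-2 + 961)**2 = -30*959**2 = -30*919681 = -27590430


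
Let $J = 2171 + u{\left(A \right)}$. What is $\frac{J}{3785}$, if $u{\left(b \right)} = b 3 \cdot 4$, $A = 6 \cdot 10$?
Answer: $\frac{2891}{3785} \approx 0.7638$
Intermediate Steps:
$A = 60$
$u{\left(b \right)} = 12 b$ ($u{\left(b \right)} = 3 b 4 = 12 b$)
$J = 2891$ ($J = 2171 + 12 \cdot 60 = 2171 + 720 = 2891$)
$\frac{J}{3785} = \frac{2891}{3785}$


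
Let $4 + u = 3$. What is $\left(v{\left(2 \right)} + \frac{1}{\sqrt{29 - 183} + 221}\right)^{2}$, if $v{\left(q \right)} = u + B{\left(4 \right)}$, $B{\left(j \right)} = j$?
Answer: $\frac{2 \left(- 219755 i + 1992 \sqrt{154}\right)}{- 48687 i + 442 \sqrt{154}} \approx 9.0271 - 0.001522 i$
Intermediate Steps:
$u = -1$ ($u = -4 + 3 = -1$)
$v{\left(q \right)} = 3$ ($v{\left(q \right)} = -1 + 4 = 3$)
$\left(v{\left(2 \right)} + \frac{1}{\sqrt{29 - 183} + 221}\right)^{2} = \left(3 + \frac{1}{\sqrt{29 - 183} + 221}\right)^{2} = \left(3 + \frac{1}{\sqrt{-154} + 221}\right)^{2} = \left(3 + \frac{1}{i \sqrt{154} + 221}\right)^{2} = \left(3 + \frac{1}{221 + i \sqrt{154}}\right)^{2}$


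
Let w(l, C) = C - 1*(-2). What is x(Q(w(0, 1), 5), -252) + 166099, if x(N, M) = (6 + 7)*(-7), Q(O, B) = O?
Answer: 166008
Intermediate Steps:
w(l, C) = 2 + C (w(l, C) = C + 2 = 2 + C)
x(N, M) = -91 (x(N, M) = 13*(-7) = -91)
x(Q(w(0, 1), 5), -252) + 166099 = -91 + 166099 = 166008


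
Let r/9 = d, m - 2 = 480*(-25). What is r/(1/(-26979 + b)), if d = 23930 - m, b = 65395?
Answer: 12421890432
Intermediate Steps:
m = -11998 (m = 2 + 480*(-25) = 2 - 12000 = -11998)
d = 35928 (d = 23930 - 1*(-11998) = 23930 + 11998 = 35928)
r = 323352 (r = 9*35928 = 323352)
r/(1/(-26979 + b)) = 323352/(1/(-26979 + 65395)) = 323352/(1/38416) = 323352*38416 = 12421890432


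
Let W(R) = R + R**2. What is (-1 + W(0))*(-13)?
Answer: 13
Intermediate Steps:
(-1 + W(0))*(-13) = (-1 + 0*(1 + 0))*(-13) = (-1 + 0*1)*(-13) = (-1 + 0)*(-13) = -1*(-13) = 13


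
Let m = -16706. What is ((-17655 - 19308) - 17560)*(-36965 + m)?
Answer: 2926303933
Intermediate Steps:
((-17655 - 19308) - 17560)*(-36965 + m) = ((-17655 - 19308) - 17560)*(-36965 - 16706) = (-36963 - 17560)*(-53671) = -54523*(-53671) = 2926303933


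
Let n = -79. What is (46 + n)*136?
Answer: -4488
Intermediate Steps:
(46 + n)*136 = (46 - 79)*136 = -33*136 = -4488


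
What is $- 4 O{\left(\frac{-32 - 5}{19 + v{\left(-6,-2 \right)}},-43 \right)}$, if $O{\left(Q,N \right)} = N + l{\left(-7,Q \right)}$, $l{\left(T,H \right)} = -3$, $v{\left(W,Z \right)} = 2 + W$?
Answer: $184$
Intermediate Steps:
$O{\left(Q,N \right)} = -3 + N$ ($O{\left(Q,N \right)} = N - 3 = -3 + N$)
$- 4 O{\left(\frac{-32 - 5}{19 + v{\left(-6,-2 \right)}},-43 \right)} = - 4 \left(-3 - 43\right) = \left(-4\right) \left(-46\right) = 184$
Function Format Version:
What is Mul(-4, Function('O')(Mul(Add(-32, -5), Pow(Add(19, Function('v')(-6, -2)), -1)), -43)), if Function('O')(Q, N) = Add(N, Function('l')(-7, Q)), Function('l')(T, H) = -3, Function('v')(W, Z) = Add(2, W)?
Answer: 184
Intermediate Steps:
Function('O')(Q, N) = Add(-3, N) (Function('O')(Q, N) = Add(N, -3) = Add(-3, N))
Mul(-4, Function('O')(Mul(Add(-32, -5), Pow(Add(19, Function('v')(-6, -2)), -1)), -43)) = Mul(-4, Add(-3, -43)) = Mul(-4, -46) = 184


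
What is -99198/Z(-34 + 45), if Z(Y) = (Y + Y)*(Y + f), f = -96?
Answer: 4509/85 ≈ 53.047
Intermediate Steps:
Z(Y) = 2*Y*(-96 + Y) (Z(Y) = (Y + Y)*(Y - 96) = (2*Y)*(-96 + Y) = 2*Y*(-96 + Y))
-99198/Z(-34 + 45) = -99198*1/(2*(-96 + (-34 + 45))*(-34 + 45)) = -99198*1/(22*(-96 + 11)) = -99198/(2*11*(-85)) = -99198/(-1870) = -99198*(-1/1870) = 4509/85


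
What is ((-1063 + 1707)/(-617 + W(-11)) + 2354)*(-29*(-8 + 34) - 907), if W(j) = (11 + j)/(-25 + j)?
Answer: -2411396614/617 ≈ -3.9083e+6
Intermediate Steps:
W(j) = (11 + j)/(-25 + j)
((-1063 + 1707)/(-617 + W(-11)) + 2354)*(-29*(-8 + 34) - 907) = ((-1063 + 1707)/(-617 + (11 - 11)/(-25 - 11)) + 2354)*(-29*(-8 + 34) - 907) = (644/(-617 + 0/(-36)) + 2354)*(-29*26 - 907) = (644/(-617 - 1/36*0) + 2354)*(-754 - 907) = (644/(-617 + 0) + 2354)*(-1661) = (644/(-617) + 2354)*(-1661) = (644*(-1/617) + 2354)*(-1661) = (-644/617 + 2354)*(-1661) = (1451774/617)*(-1661) = -2411396614/617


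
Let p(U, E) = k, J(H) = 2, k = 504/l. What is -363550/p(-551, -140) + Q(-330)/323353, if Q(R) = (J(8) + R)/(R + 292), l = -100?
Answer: 27919308508457/387053541 ≈ 72133.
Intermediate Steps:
k = -126/25 (k = 504/(-100) = 504*(-1/100) = -126/25 ≈ -5.0400)
p(U, E) = -126/25
Q(R) = (2 + R)/(292 + R) (Q(R) = (2 + R)/(R + 292) = (2 + R)/(292 + R))
-363550/p(-551, -140) + Q(-330)/323353 = -363550/(-126/25) + ((2 - 330)/(292 - 330))/323353 = -363550*(-25/126) + (-328/(-38))*(1/323353) = 4544375/63 - 1/38*(-328)*(1/323353) = 4544375/63 + (164/19)*(1/323353) = 4544375/63 + 164/6143707 = 27919308508457/387053541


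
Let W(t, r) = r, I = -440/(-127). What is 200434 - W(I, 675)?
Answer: 199759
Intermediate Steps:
I = 440/127 (I = -440*(-1/127) = 440/127 ≈ 3.4646)
200434 - W(I, 675) = 200434 - 1*675 = 200434 - 675 = 199759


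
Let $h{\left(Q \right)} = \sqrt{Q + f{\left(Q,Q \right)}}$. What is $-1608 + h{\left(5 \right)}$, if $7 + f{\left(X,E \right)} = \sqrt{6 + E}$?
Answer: $-1608 + \sqrt{-2 + \sqrt{11}} \approx -1606.9$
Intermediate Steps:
$f{\left(X,E \right)} = -7 + \sqrt{6 + E}$
$h{\left(Q \right)} = \sqrt{-7 + Q + \sqrt{6 + Q}}$ ($h{\left(Q \right)} = \sqrt{Q + \left(-7 + \sqrt{6 + Q}\right)} = \sqrt{-7 + Q + \sqrt{6 + Q}}$)
$-1608 + h{\left(5 \right)} = -1608 + \sqrt{-7 + 5 + \sqrt{6 + 5}} = -1608 + \sqrt{-7 + 5 + \sqrt{11}} = -1608 + \sqrt{-2 + \sqrt{11}}$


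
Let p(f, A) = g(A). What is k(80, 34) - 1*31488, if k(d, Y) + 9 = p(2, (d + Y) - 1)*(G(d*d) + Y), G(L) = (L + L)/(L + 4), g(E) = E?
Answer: -43914055/1601 ≈ -27429.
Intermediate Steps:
p(f, A) = A
G(L) = 2*L/(4 + L) (G(L) = (2*L)/(4 + L) = 2*L/(4 + L))
k(d, Y) = -9 + (Y + 2*d**2/(4 + d**2))*(-1 + Y + d) (k(d, Y) = -9 + ((d + Y) - 1)*(2*(d*d)/(4 + d*d) + Y) = -9 + ((Y + d) - 1)*(2*d**2/(4 + d**2) + Y) = -9 + (-1 + Y + d)*(Y + 2*d**2/(4 + d**2)) = -9 + (Y + 2*d**2/(4 + d**2))*(-1 + Y + d))
k(80, 34) - 1*31488 = ((-9 + 34*(-1 + 34 + 80))*(4 + 80**2) + 2*80**2*(-1 + 34 + 80))/(4 + 80**2) - 1*31488 = ((-9 + 34*113)*(4 + 6400) + 2*6400*113)/(4 + 6400) - 31488 = ((-9 + 3842)*6404 + 1446400)/6404 - 31488 = (3833*6404 + 1446400)/6404 - 31488 = (24546532 + 1446400)/6404 - 31488 = (1/6404)*25992932 - 31488 = 6498233/1601 - 31488 = -43914055/1601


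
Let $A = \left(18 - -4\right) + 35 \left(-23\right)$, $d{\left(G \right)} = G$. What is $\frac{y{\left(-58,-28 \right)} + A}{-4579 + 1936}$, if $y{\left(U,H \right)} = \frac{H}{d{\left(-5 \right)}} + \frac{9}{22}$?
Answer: $\frac{85469}{290730} \approx 0.29398$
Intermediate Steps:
$A = -783$ ($A = \left(18 + 4\right) - 805 = 22 - 805 = -783$)
$y{\left(U,H \right)} = \frac{9}{22} - \frac{H}{5}$ ($y{\left(U,H \right)} = \frac{H}{-5} + \frac{9}{22} = H \left(- \frac{1}{5}\right) + 9 \cdot \frac{1}{22} = - \frac{H}{5} + \frac{9}{22} = \frac{9}{22} - \frac{H}{5}$)
$\frac{y{\left(-58,-28 \right)} + A}{-4579 + 1936} = \frac{\left(\frac{9}{22} - - \frac{28}{5}\right) - 783}{-4579 + 1936} = \frac{\left(\frac{9}{22} + \frac{28}{5}\right) - 783}{-2643} = \left(\frac{661}{110} - 783\right) \left(- \frac{1}{2643}\right) = \left(- \frac{85469}{110}\right) \left(- \frac{1}{2643}\right) = \frac{85469}{290730}$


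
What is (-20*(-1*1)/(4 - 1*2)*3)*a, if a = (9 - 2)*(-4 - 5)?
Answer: -1890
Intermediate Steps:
a = -63 (a = 7*(-9) = -63)
(-20*(-1*1)/(4 - 1*2)*3)*a = -20*(-1*1)/(4 - 1*2)*3*(-63) = -20*(-1/(4 - 2))*3*(-63) = -20*(-1/2)*3*(-63) = -20*(-1*1/2)*3*(-63) = -(-10)*3*(-63) = -20*(-3/2)*(-63) = 30*(-63) = -1890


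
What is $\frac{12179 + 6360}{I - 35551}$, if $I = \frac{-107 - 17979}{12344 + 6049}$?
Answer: $- \frac{340987827}{653907629} \approx -0.52146$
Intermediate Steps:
$I = - \frac{18086}{18393} \approx -0.98331$
$\frac{12179 + 6360}{I - 35551} = \frac{12179 + 6360}{- \frac{18086}{18393} - 35551} = \frac{18539}{- \frac{653907629}{18393}} = 18539 \left(- \frac{18393}{653907629}\right) = - \frac{340987827}{653907629}$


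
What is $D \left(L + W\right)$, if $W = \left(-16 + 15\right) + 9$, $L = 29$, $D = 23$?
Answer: $851$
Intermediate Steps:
$W = 8$ ($W = -1 + 9 = 8$)
$D \left(L + W\right) = 23 \left(29 + 8\right) = 23 \cdot 37 = 851$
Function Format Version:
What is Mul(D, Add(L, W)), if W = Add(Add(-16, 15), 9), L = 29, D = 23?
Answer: 851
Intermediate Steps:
W = 8 (W = Add(-1, 9) = 8)
Mul(D, Add(L, W)) = Mul(23, Add(29, 8)) = Mul(23, 37) = 851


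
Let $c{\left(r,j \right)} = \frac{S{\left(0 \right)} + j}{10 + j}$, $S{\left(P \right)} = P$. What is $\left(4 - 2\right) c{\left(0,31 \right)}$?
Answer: $\frac{62}{41} \approx 1.5122$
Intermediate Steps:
$c{\left(r,j \right)} = \frac{j}{10 + j}$ ($c{\left(r,j \right)} = \frac{0 + j}{10 + j} = \frac{j}{10 + j}$)
$\left(4 - 2\right) c{\left(0,31 \right)} = \left(4 - 2\right) \frac{31}{10 + 31} = \left(4 - 2\right) \frac{31}{41} = 2 \cdot 31 \cdot \frac{1}{41} = 2 \cdot \frac{31}{41} = \frac{62}{41}$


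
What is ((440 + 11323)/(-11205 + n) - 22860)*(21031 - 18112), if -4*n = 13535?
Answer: -3894069625488/58355 ≈ -6.6731e+7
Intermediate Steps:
n = -13535/4 (n = -¼*13535 = -13535/4 ≈ -3383.8)
((440 + 11323)/(-11205 + n) - 22860)*(21031 - 18112) = ((440 + 11323)/(-11205 - 13535/4) - 22860)*(21031 - 18112) = (11763/(-58355/4) - 22860)*2919 = (11763*(-4/58355) - 22860)*2919 = (-47052/58355 - 22860)*2919 = -1334042352/58355*2919 = -3894069625488/58355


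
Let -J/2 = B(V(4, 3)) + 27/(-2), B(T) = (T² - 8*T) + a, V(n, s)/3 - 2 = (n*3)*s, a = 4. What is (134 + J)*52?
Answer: -1248780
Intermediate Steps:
V(n, s) = 6 + 9*n*s (V(n, s) = 6 + 3*((n*3)*s) = 6 + 3*((3*n)*s) = 6 + 3*(3*n*s) = 6 + 9*n*s)
B(T) = 4 + T² - 8*T (B(T) = (T² - 8*T) + 4 = 4 + T² - 8*T)
J = -24149 (J = -2*((4 + (6 + 9*4*3)² - 8*(6 + 9*4*3)) + 27/(-2)) = -2*((4 + (6 + 108)² - 8*(6 + 108)) + 27*(-½)) = -2*((4 + 114² - 8*114) - 27/2) = -2*((4 + 12996 - 912) - 27/2) = -2*(12088 - 27/2) = -2*24149/2 = -24149)
(134 + J)*52 = (134 - 24149)*52 = -24015*52 = -1248780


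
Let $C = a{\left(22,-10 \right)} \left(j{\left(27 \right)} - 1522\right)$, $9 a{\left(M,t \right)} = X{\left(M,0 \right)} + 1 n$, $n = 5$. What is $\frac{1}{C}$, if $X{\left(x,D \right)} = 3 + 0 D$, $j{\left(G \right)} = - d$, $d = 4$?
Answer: $- \frac{9}{12208} \approx -0.00073722$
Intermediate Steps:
$j{\left(G \right)} = -4$ ($j{\left(G \right)} = \left(-1\right) 4 = -4$)
$X{\left(x,D \right)} = 3$ ($X{\left(x,D \right)} = 3 + 0 = 3$)
$a{\left(M,t \right)} = \frac{8}{9}$ ($a{\left(M,t \right)} = \frac{3 + 1 \cdot 5}{9} = \frac{3 + 5}{9} = \frac{1}{9} \cdot 8 = \frac{8}{9}$)
$C = - \frac{12208}{9}$ ($C = \frac{8 \left(-4 - 1522\right)}{9} = \frac{8}{9} \left(-1526\right) = - \frac{12208}{9} \approx -1356.4$)
$\frac{1}{C} = \frac{1}{- \frac{12208}{9}} = - \frac{9}{12208}$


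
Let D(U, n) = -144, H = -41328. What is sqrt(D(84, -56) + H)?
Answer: 144*I*sqrt(2) ≈ 203.65*I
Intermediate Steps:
sqrt(D(84, -56) + H) = sqrt(-144 - 41328) = sqrt(-41472) = 144*I*sqrt(2)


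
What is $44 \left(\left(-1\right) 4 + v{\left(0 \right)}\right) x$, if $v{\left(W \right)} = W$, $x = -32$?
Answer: $5632$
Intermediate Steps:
$44 \left(\left(-1\right) 4 + v{\left(0 \right)}\right) x = 44 \left(\left(-1\right) 4 + 0\right) \left(-32\right) = 44 \left(-4 + 0\right) \left(-32\right) = 44 \left(-4\right) \left(-32\right) = \left(-176\right) \left(-32\right) = 5632$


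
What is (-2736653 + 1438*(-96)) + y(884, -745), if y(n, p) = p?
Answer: -2875446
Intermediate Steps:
(-2736653 + 1438*(-96)) + y(884, -745) = (-2736653 + 1438*(-96)) - 745 = (-2736653 - 138048) - 745 = -2874701 - 745 = -2875446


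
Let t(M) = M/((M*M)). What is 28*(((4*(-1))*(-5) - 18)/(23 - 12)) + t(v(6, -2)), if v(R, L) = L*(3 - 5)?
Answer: 235/44 ≈ 5.3409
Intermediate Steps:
v(R, L) = -2*L (v(R, L) = L*(-2) = -2*L)
t(M) = 1/M (t(M) = M/(M²) = M/M² = 1/M)
28*(((4*(-1))*(-5) - 18)/(23 - 12)) + t(v(6, -2)) = 28*(((4*(-1))*(-5) - 18)/(23 - 12)) + 1/(-2*(-2)) = 28*((-4*(-5) - 18)/11) + 1/4 = 28*((20 - 18)*(1/11)) + ¼ = 28*(2*(1/11)) + ¼ = 28*(2/11) + ¼ = 56/11 + ¼ = 235/44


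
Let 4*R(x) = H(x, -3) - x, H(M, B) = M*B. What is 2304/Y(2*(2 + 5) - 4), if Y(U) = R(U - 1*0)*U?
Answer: -576/25 ≈ -23.040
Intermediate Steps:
H(M, B) = B*M
R(x) = -x (R(x) = (-3*x - x)/4 = (-4*x)/4 = -x)
Y(U) = -U² (Y(U) = (-(U - 1*0))*U = (-(U + 0))*U = (-U)*U = -U²)
2304/Y(2*(2 + 5) - 4) = 2304/((-(2*(2 + 5) - 4)²)) = 2304/((-(2*7 - 4)²)) = 2304/((-(14 - 4)²)) = 2304/((-1*10²)) = 2304/((-1*100)) = 2304/(-100) = 2304*(-1/100) = -576/25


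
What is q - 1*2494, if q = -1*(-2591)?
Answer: 97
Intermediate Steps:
q = 2591
q - 1*2494 = 2591 - 1*2494 = 2591 - 2494 = 97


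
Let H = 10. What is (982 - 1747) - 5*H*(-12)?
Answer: -165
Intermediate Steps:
(982 - 1747) - 5*H*(-12) = (982 - 1747) - 5*10*(-12) = -765 - 50*(-12) = -765 + 600 = -165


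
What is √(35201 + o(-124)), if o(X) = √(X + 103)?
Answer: √(35201 + I*√21) ≈ 187.62 + 0.012*I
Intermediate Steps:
o(X) = √(103 + X)
√(35201 + o(-124)) = √(35201 + √(103 - 124)) = √(35201 + √(-21)) = √(35201 + I*√21)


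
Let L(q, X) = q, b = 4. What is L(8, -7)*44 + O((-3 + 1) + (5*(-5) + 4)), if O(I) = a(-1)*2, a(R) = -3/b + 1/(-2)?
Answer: 699/2 ≈ 349.50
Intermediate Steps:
a(R) = -5/4 (a(R) = -3/4 + 1/(-2) = -3*¼ + 1*(-½) = -¾ - ½ = -5/4)
O(I) = -5/2 (O(I) = -5/4*2 = -5/2)
L(8, -7)*44 + O((-3 + 1) + (5*(-5) + 4)) = 8*44 - 5/2 = 352 - 5/2 = 699/2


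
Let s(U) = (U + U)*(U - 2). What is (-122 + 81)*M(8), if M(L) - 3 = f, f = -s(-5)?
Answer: 2747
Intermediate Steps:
s(U) = 2*U*(-2 + U) (s(U) = (2*U)*(-2 + U) = 2*U*(-2 + U))
f = -70 (f = -2*(-5)*(-2 - 5) = -2*(-5)*(-7) = -1*70 = -70)
M(L) = -67 (M(L) = 3 - 70 = -67)
(-122 + 81)*M(8) = (-122 + 81)*(-67) = -41*(-67) = 2747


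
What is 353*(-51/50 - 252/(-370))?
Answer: -221331/1850 ≈ -119.64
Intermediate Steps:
353*(-51/50 - 252/(-370)) = 353*(-51*1/50 - 252*(-1/370)) = 353*(-51/50 + 126/185) = 353*(-627/1850) = -221331/1850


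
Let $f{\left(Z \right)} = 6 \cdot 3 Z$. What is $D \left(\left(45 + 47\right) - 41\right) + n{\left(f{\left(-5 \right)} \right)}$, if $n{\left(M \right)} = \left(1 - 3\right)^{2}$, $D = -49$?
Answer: $-2495$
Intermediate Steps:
$f{\left(Z \right)} = 18 Z$
$n{\left(M \right)} = 4$ ($n{\left(M \right)} = \left(-2\right)^{2} = 4$)
$D \left(\left(45 + 47\right) - 41\right) + n{\left(f{\left(-5 \right)} \right)} = - 49 \left(\left(45 + 47\right) - 41\right) + 4 = - 49 \left(92 - 41\right) + 4 = \left(-49\right) 51 + 4 = -2499 + 4 = -2495$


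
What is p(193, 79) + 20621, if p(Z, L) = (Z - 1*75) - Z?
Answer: 20546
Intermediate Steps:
p(Z, L) = -75 (p(Z, L) = (Z - 75) - Z = (-75 + Z) - Z = -75)
p(193, 79) + 20621 = -75 + 20621 = 20546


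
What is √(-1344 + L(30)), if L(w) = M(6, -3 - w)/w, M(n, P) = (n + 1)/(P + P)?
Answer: I*√146361985/330 ≈ 36.661*I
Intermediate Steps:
M(n, P) = (1 + n)/(2*P) (M(n, P) = (1 + n)/((2*P)) = (1 + n)*(1/(2*P)) = (1 + n)/(2*P))
L(w) = 7/(2*w*(-3 - w)) (L(w) = ((1 + 6)/(2*(-3 - w)))/w = ((½)*7/(-3 - w))/w = (7/(2*(-3 - w)))/w = 7/(2*w*(-3 - w)))
√(-1344 + L(30)) = √(-1344 - 7/2/(30*(3 + 30))) = √(-1344 - 7/2*1/30/33) = √(-1344 - 7/2*1/30*1/33) = √(-1344 - 7/1980) = √(-2661127/1980) = I*√146361985/330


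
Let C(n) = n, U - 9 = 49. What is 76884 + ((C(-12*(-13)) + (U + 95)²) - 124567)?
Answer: -24118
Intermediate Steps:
U = 58 (U = 9 + 49 = 58)
76884 + ((C(-12*(-13)) + (U + 95)²) - 124567) = 76884 + ((-12*(-13) + (58 + 95)²) - 124567) = 76884 + ((156 + 153²) - 124567) = 76884 + ((156 + 23409) - 124567) = 76884 + (23565 - 124567) = 76884 - 101002 = -24118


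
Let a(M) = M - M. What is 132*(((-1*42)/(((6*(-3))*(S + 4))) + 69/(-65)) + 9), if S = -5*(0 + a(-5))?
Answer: 73117/65 ≈ 1124.9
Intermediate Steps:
a(M) = 0
S = 0 (S = -5*(0 + 0) = -5*0 = 0)
132*(((-1*42)/(((6*(-3))*(S + 4))) + 69/(-65)) + 9) = 132*(((-1*42)/(((6*(-3))*(0 + 4))) + 69/(-65)) + 9) = 132*((-42/((-18*4)) + 69*(-1/65)) + 9) = 132*((-42/(-72) - 69/65) + 9) = 132*((-42*(-1/72) - 69/65) + 9) = 132*((7/12 - 69/65) + 9) = 132*(-373/780 + 9) = 132*(6647/780) = 73117/65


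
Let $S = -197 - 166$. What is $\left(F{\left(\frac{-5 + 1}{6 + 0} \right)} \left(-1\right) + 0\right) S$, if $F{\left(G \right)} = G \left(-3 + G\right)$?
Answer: $\frac{2662}{3} \approx 887.33$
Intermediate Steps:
$S = -363$
$\left(F{\left(\frac{-5 + 1}{6 + 0} \right)} \left(-1\right) + 0\right) S = \left(\frac{-5 + 1}{6 + 0} \left(-3 + \frac{-5 + 1}{6 + 0}\right) \left(-1\right) + 0\right) \left(-363\right) = \left(- \frac{4}{6} \left(-3 - \frac{4}{6}\right) \left(-1\right) + 0\right) \left(-363\right) = \left(\left(-4\right) \frac{1}{6} \left(-3 - \frac{2}{3}\right) \left(-1\right) + 0\right) \left(-363\right) = \left(- \frac{2 \left(-3 - \frac{2}{3}\right)}{3} \left(-1\right) + 0\right) \left(-363\right) = \left(\left(- \frac{2}{3}\right) \left(- \frac{11}{3}\right) \left(-1\right) + 0\right) \left(-363\right) = \left(\frac{22}{9} \left(-1\right) + 0\right) \left(-363\right) = \left(- \frac{22}{9} + 0\right) \left(-363\right) = \left(- \frac{22}{9}\right) \left(-363\right) = \frac{2662}{3}$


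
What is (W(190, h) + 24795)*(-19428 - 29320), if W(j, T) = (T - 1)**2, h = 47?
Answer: -1311857428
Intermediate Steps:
W(j, T) = (-1 + T)**2
(W(190, h) + 24795)*(-19428 - 29320) = ((-1 + 47)**2 + 24795)*(-19428 - 29320) = (46**2 + 24795)*(-48748) = (2116 + 24795)*(-48748) = 26911*(-48748) = -1311857428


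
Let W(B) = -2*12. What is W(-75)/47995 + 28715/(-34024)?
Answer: -1378993001/1632981880 ≈ -0.84446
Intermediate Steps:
W(B) = -24
W(-75)/47995 + 28715/(-34024) = -24/47995 + 28715/(-34024) = -24*1/47995 + 28715*(-1/34024) = -24/47995 - 28715/34024 = -1378993001/1632981880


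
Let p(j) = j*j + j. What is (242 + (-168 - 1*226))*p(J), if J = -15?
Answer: -31920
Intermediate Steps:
p(j) = j + j² (p(j) = j² + j = j + j²)
(242 + (-168 - 1*226))*p(J) = (242 + (-168 - 1*226))*(-15*(1 - 15)) = (242 + (-168 - 226))*(-15*(-14)) = (242 - 394)*210 = -152*210 = -31920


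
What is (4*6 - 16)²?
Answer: 64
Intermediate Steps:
(4*6 - 16)² = (24 - 16)² = 8² = 64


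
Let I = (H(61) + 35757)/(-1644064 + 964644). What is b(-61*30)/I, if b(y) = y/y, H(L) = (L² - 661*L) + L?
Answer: 14770/17 ≈ 868.82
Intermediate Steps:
H(L) = L² - 660*L
b(y) = 1
I = 17/14770 (I = (61*(-660 + 61) + 35757)/(-1644064 + 964644) = (61*(-599) + 35757)/(-679420) = (-36539 + 35757)*(-1/679420) = -782*(-1/679420) = 17/14770 ≈ 0.0011510)
b(-61*30)/I = 1/(17/14770) = 1*(14770/17) = 14770/17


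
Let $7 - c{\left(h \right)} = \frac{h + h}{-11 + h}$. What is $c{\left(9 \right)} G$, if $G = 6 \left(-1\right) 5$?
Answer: $-480$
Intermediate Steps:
$G = -30$ ($G = \left(-6\right) 5 = -30$)
$c{\left(h \right)} = 7 - \frac{2 h}{-11 + h}$ ($c{\left(h \right)} = 7 - \frac{h + h}{-11 + h} = 7 - \frac{2 h}{-11 + h}$)
$c{\left(9 \right)} G = \frac{-77 + 5 \cdot 9}{-11 + 9} \left(-30\right) = \frac{-77 + 45}{-2} \left(-30\right) = \left(- \frac{1}{2}\right) \left(-32\right) \left(-30\right) = 16 \left(-30\right) = -480$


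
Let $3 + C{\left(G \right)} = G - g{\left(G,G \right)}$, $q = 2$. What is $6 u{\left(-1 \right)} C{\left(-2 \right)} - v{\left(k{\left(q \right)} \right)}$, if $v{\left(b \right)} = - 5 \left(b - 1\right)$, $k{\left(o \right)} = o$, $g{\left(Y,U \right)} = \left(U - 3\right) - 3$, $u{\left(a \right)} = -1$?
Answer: $-13$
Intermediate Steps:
$g{\left(Y,U \right)} = -6 + U$ ($g{\left(Y,U \right)} = \left(-3 + U\right) - 3 = -6 + U$)
$v{\left(b \right)} = 5 - 5 b$ ($v{\left(b \right)} = - 5 \left(-1 + b\right) = 5 - 5 b$)
$C{\left(G \right)} = 3$ ($C{\left(G \right)} = -3 + \left(G - \left(-6 + G\right)\right) = -3 + 6 = 3$)
$6 u{\left(-1 \right)} C{\left(-2 \right)} - v{\left(k{\left(q \right)} \right)} = 6 \left(-1\right) 3 - \left(5 - 10\right) = \left(-6\right) 3 - \left(5 - 10\right) = -18 - -5 = -18 + 5 = -13$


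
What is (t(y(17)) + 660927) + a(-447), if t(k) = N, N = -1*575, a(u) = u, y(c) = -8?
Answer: 659905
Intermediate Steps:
N = -575
t(k) = -575
(t(y(17)) + 660927) + a(-447) = (-575 + 660927) - 447 = 660352 - 447 = 659905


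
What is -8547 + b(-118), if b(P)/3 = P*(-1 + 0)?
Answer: -8193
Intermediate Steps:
b(P) = -3*P (b(P) = 3*(P*(-1 + 0)) = 3*(P*(-1)) = 3*(-P) = -3*P)
-8547 + b(-118) = -8547 - 3*(-118) = -8547 + 354 = -8193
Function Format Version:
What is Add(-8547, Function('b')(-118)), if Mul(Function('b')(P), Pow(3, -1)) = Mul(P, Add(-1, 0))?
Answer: -8193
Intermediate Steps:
Function('b')(P) = Mul(-3, P) (Function('b')(P) = Mul(3, Mul(P, Add(-1, 0))) = Mul(3, Mul(P, -1)) = Mul(3, Mul(-1, P)) = Mul(-3, P))
Add(-8547, Function('b')(-118)) = Add(-8547, Mul(-3, -118)) = Add(-8547, 354) = -8193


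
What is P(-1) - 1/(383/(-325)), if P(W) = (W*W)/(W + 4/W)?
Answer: 1242/1915 ≈ 0.64856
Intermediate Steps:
P(W) = W**2/(W + 4/W)
P(-1) - 1/(383/(-325)) = (-1)**3/(4 + (-1)**2) - 1/(383/(-325)) = -1/(4 + 1) - 1/(383*(-1/325)) = -1/5 - 1/(-383/325) = -1*1/5 - 1*(-325/383) = -1/5 + 325/383 = 1242/1915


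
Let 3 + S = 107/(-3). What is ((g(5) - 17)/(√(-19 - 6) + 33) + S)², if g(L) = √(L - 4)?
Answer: 4277668816/2792241 - 5232320*I/930747 ≈ 1532.0 - 5.6216*I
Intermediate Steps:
g(L) = √(-4 + L)
S = -116/3 (S = -3 + 107/(-3) = -3 + 107*(-⅓) = -3 - 107/3 = -116/3 ≈ -38.667)
((g(5) - 17)/(√(-19 - 6) + 33) + S)² = ((√(-4 + 5) - 17)/(√(-19 - 6) + 33) - 116/3)² = ((√1 - 17)/(√(-25) + 33) - 116/3)² = ((1 - 17)/(5*I + 33) - 116/3)² = (-16*(33 - 5*I)/1114 - 116/3)² = (-8*(33 - 5*I)/557 - 116/3)² = (-116/3 - 8*(33 - 5*I)/557)²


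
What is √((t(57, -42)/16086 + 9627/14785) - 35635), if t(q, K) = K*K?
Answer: I*√1142635457516711170/5662655 ≈ 188.77*I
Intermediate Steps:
t(q, K) = K²
√((t(57, -42)/16086 + 9627/14785) - 35635) = √(((-42)²/16086 + 9627/14785) - 35635) = √((1764*(1/16086) + 9627*(1/14785)) - 35635) = √((42/383 + 9627/14785) - 35635) = √(4308111/5662655 - 35635) = √(-201784402814/5662655) = I*√1142635457516711170/5662655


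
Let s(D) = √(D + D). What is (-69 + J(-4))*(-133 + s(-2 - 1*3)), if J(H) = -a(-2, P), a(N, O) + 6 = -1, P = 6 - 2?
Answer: 8246 - 62*I*√10 ≈ 8246.0 - 196.06*I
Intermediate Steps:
P = 4
a(N, O) = -7 (a(N, O) = -6 - 1 = -7)
J(H) = 7 (J(H) = -1*(-7) = 7)
s(D) = √2*√D (s(D) = √(2*D) = √2*√D)
(-69 + J(-4))*(-133 + s(-2 - 1*3)) = (-69 + 7)*(-133 + √2*√(-2 - 1*3)) = -62*(-133 + √2*√(-2 - 3)) = -62*(-133 + √2*√(-5)) = -62*(-133 + √2*(I*√5)) = -62*(-133 + I*√10) = 8246 - 62*I*√10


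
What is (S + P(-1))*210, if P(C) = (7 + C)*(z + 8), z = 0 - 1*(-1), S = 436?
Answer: 102900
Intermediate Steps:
z = 1 (z = 0 + 1 = 1)
P(C) = 63 + 9*C (P(C) = (7 + C)*(1 + 8) = (7 + C)*9 = 63 + 9*C)
(S + P(-1))*210 = (436 + (63 + 9*(-1)))*210 = (436 + (63 - 9))*210 = (436 + 54)*210 = 490*210 = 102900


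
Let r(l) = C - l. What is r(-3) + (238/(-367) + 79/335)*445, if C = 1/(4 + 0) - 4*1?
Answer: -18136139/98356 ≈ -184.39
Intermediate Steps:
C = -15/4 (C = 1/4 - 4 = -15/4 ≈ -3.7500)
r(l) = -15/4 - l
r(-3) + (238/(-367) + 79/335)*445 = (-15/4 - 1*(-3)) + (238/(-367) + 79/335)*445 = (-15/4 + 3) + (238*(-1/367) + 79*(1/335))*445 = -3/4 + (-238/367 + 79/335)*445 = -3/4 - 50737/122945*445 = -3/4 - 4515593/24589 = -18136139/98356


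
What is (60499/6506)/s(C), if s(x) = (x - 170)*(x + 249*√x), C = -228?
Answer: 60499/161135025852 + 5021417*I*√57/6123130982376 ≈ 3.7546e-7 + 6.1914e-6*I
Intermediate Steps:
s(x) = (-170 + x)*(x + 249*√x)
(60499/6506)/s(C) = (60499/6506)/((-228)² - 84660*I*√57 - 170*(-228) + 249*(-228)^(3/2)) = (60499*(1/6506))/(51984 - 84660*I*√57 + 38760 + 249*(-456*I*√57)) = 60499/(6506*(51984 - 84660*I*√57 + 38760 - 113544*I*√57)) = 60499/(6506*(90744 - 198204*I*√57))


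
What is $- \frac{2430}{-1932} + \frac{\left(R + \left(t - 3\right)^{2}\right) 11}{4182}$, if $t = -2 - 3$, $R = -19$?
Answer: $\frac{154425}{112217} \approx 1.3761$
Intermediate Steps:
$t = -5$
$- \frac{2430}{-1932} + \frac{\left(R + \left(t - 3\right)^{2}\right) 11}{4182} = - \frac{2430}{-1932} + \frac{\left(-19 + \left(-5 - 3\right)^{2}\right) 11}{4182} = \left(-2430\right) \left(- \frac{1}{1932}\right) + \left(-19 + \left(-8\right)^{2}\right) 11 \cdot \frac{1}{4182} = \frac{405}{322} + \left(-19 + 64\right) 11 \cdot \frac{1}{4182} = \frac{405}{322} + 45 \cdot 11 \cdot \frac{1}{4182} = \frac{405}{322} + 495 \cdot \frac{1}{4182} = \frac{405}{322} + \frac{165}{1394} = \frac{154425}{112217}$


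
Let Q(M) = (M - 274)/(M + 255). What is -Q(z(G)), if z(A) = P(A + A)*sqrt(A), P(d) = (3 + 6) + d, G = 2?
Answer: 70208/64687 - 6877*sqrt(2)/64687 ≈ 0.93500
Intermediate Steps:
P(d) = 9 + d
z(A) = sqrt(A)*(9 + 2*A) (z(A) = (9 + (A + A))*sqrt(A) = (9 + 2*A)*sqrt(A) = sqrt(A)*(9 + 2*A))
Q(M) = (-274 + M)/(255 + M)
-Q(z(G)) = -(-274 + sqrt(2)*(9 + 2*2))/(255 + sqrt(2)*(9 + 2*2)) = -(-274 + sqrt(2)*(9 + 4))/(255 + sqrt(2)*(9 + 4)) = -(-274 + sqrt(2)*13)/(255 + sqrt(2)*13) = -(-274 + 13*sqrt(2))/(255 + 13*sqrt(2))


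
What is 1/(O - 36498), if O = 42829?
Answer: 1/6331 ≈ 0.00015795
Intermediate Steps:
1/(O - 36498) = 1/(42829 - 36498) = 1/6331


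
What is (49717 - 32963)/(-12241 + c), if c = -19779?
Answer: -8377/16010 ≈ -0.52324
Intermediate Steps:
(49717 - 32963)/(-12241 + c) = (49717 - 32963)/(-12241 - 19779) = 16754/(-32020) = 16754*(-1/32020) = -8377/16010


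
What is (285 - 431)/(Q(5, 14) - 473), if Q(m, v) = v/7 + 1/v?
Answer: 2044/6593 ≈ 0.31003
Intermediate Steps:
Q(m, v) = 1/v + v/7 (Q(m, v) = v*(⅐) + 1/v = v/7 + 1/v = 1/v + v/7)
(285 - 431)/(Q(5, 14) - 473) = (285 - 431)/((1/14 + (⅐)*14) - 473) = -146/((1/14 + 2) - 473) = -146/(29/14 - 473) = -146/(-6593/14) = -146*(-14/6593) = 2044/6593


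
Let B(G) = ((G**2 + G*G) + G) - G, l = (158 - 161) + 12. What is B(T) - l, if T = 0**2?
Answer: -9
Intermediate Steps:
T = 0
l = 9 (l = -3 + 12 = 9)
B(G) = 2*G**2 (B(G) = ((G**2 + G**2) + G) - G = (2*G**2 + G) - G = (G + 2*G**2) - G = 2*G**2)
B(T) - l = 2*0**2 - 1*9 = 2*0 - 9 = 0 - 9 = -9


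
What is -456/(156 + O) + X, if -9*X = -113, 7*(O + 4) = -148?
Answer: 18695/2061 ≈ 9.0708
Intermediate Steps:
O = -176/7 (O = -4 + (⅐)*(-148) = -4 - 148/7 = -176/7 ≈ -25.143)
X = 113/9 (X = -⅑*(-113) = 113/9 ≈ 12.556)
-456/(156 + O) + X = -456/(156 - 176/7) + 113/9 = -456/916/7 + 113/9 = -456*7/916 + 113/9 = -798/229 + 113/9 = 18695/2061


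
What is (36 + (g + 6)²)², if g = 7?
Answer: 42025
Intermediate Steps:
(36 + (g + 6)²)² = (36 + (7 + 6)²)² = (36 + 13²)² = (36 + 169)² = 205² = 42025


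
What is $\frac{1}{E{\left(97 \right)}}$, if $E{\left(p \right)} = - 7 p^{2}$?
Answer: $- \frac{1}{65863} \approx -1.5183 \cdot 10^{-5}$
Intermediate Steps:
$\frac{1}{E{\left(97 \right)}} = \frac{1}{\left(-7\right) 97^{2}} = \frac{1}{\left(-7\right) 9409} = \frac{1}{-65863} = - \frac{1}{65863}$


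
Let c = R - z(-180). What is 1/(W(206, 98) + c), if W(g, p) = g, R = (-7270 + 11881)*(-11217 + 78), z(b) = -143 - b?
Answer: -1/51361760 ≈ -1.9470e-8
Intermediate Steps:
R = -51361929 (R = 4611*(-11139) = -51361929)
c = -51361966 (c = -51361929 - (-143 - 1*(-180)) = -51361929 - (-143 + 180) = -51361929 - 1*37 = -51361929 - 37 = -51361966)
1/(W(206, 98) + c) = 1/(206 - 51361966) = 1/(-51361760) = -1/51361760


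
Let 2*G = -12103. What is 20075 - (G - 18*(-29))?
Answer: 51209/2 ≈ 25605.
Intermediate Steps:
G = -12103/2 (G = (½)*(-12103) = -12103/2 ≈ -6051.5)
20075 - (G - 18*(-29)) = 20075 - (-12103/2 - 18*(-29)) = 20075 - (-12103/2 - 1*(-522)) = 20075 - (-12103/2 + 522) = 20075 - 1*(-11059/2) = 20075 + 11059/2 = 51209/2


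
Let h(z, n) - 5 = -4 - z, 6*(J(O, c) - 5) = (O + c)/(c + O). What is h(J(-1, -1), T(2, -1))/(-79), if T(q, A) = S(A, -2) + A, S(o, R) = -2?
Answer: 25/474 ≈ 0.052743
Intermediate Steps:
T(q, A) = -2 + A
J(O, c) = 31/6 (J(O, c) = 5 + ((O + c)/(c + O))/6 = 5 + ((O + c)/(O + c))/6 = 5 + (⅙)*1 = 5 + ⅙ = 31/6)
h(z, n) = 1 - z (h(z, n) = 5 + (-4 - z) = 1 - z)
h(J(-1, -1), T(2, -1))/(-79) = (1 - 1*31/6)/(-79) = (1 - 31/6)*(-1/79) = -25/6*(-1/79) = 25/474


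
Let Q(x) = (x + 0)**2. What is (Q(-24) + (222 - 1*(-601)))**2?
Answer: 1957201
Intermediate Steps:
Q(x) = x**2
(Q(-24) + (222 - 1*(-601)))**2 = ((-24)**2 + (222 - 1*(-601)))**2 = (576 + (222 + 601))**2 = (576 + 823)**2 = 1399**2 = 1957201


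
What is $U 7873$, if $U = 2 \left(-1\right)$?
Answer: $-15746$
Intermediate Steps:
$U = -2$
$U 7873 = \left(-2\right) 7873 = -15746$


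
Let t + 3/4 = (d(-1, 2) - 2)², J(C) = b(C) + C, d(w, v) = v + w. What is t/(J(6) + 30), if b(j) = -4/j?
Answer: 3/424 ≈ 0.0070755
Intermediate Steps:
J(C) = C - 4/C (J(C) = -4/C + C = C - 4/C)
t = ¼ (t = -¾ + ((2 - 1) - 2)² = -¾ + (1 - 2)² = -¾ + (-1)² = -¾ + 1 = ¼ ≈ 0.25000)
t/(J(6) + 30) = (¼)/((6 - 4/6) + 30) = (¼)/((6 - 4*⅙) + 30) = (¼)/((6 - ⅔) + 30) = (¼)/(16/3 + 30) = (¼)/(106/3) = (3/106)*(¼) = 3/424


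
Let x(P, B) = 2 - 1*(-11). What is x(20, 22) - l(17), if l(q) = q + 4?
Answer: -8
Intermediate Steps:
x(P, B) = 13 (x(P, B) = 2 + 11 = 13)
l(q) = 4 + q
x(20, 22) - l(17) = 13 - (4 + 17) = 13 - 1*21 = 13 - 21 = -8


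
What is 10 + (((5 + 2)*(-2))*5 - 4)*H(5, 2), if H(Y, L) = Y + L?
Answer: -508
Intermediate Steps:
H(Y, L) = L + Y
10 + (((5 + 2)*(-2))*5 - 4)*H(5, 2) = 10 + (((5 + 2)*(-2))*5 - 4)*(2 + 5) = 10 + ((7*(-2))*5 - 4)*7 = 10 + (-14*5 - 4)*7 = 10 + (-70 - 4)*7 = 10 - 74*7 = 10 - 518 = -508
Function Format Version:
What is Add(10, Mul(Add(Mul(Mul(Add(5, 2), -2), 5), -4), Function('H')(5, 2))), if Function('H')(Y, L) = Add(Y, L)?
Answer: -508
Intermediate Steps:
Function('H')(Y, L) = Add(L, Y)
Add(10, Mul(Add(Mul(Mul(Add(5, 2), -2), 5), -4), Function('H')(5, 2))) = Add(10, Mul(Add(Mul(Mul(Add(5, 2), -2), 5), -4), Add(2, 5))) = Add(10, Mul(Add(Mul(Mul(7, -2), 5), -4), 7)) = Add(10, Mul(Add(Mul(-14, 5), -4), 7)) = Add(10, Mul(Add(-70, -4), 7)) = Add(10, Mul(-74, 7)) = Add(10, -518) = -508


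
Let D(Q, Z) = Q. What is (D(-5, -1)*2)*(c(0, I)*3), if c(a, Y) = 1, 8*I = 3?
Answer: -30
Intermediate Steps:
I = 3/8 (I = (⅛)*3 = 3/8 ≈ 0.37500)
(D(-5, -1)*2)*(c(0, I)*3) = (-5*2)*(1*3) = -10*3 = -30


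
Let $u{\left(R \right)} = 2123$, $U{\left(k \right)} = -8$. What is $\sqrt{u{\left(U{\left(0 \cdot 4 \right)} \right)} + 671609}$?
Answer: $2 \sqrt{168433} \approx 820.81$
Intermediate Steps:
$\sqrt{u{\left(U{\left(0 \cdot 4 \right)} \right)} + 671609} = \sqrt{2123 + 671609} = \sqrt{673732} = 2 \sqrt{168433}$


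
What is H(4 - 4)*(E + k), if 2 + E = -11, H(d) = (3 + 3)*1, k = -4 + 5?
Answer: -72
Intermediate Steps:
k = 1
H(d) = 6 (H(d) = 6*1 = 6)
E = -13 (E = -2 - 11 = -13)
H(4 - 4)*(E + k) = 6*(-13 + 1) = 6*(-12) = -72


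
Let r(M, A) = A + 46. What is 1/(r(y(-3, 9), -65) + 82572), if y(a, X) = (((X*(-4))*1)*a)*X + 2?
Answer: 1/82553 ≈ 1.2113e-5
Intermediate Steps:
y(a, X) = 2 - 4*a*X**2 (y(a, X) = ((-4*X*1)*a)*X + 2 = ((-4*X)*a)*X + 2 = (-4*X*a)*X + 2 = -4*a*X**2 + 2 = 2 - 4*a*X**2)
r(M, A) = 46 + A
1/(r(y(-3, 9), -65) + 82572) = 1/((46 - 65) + 82572) = 1/(-19 + 82572) = 1/82553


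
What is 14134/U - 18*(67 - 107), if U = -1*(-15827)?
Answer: 11409574/15827 ≈ 720.89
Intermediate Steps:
U = 15827
14134/U - 18*(67 - 107) = 14134/15827 - 18*(67 - 107) = 14134*(1/15827) - 18*(-40) = 14134/15827 + 720 = 11409574/15827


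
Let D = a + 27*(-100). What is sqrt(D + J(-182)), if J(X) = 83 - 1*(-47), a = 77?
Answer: 3*I*sqrt(277) ≈ 49.93*I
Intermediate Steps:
J(X) = 130 (J(X) = 83 + 47 = 130)
D = -2623 (D = 77 + 27*(-100) = 77 - 2700 = -2623)
sqrt(D + J(-182)) = sqrt(-2623 + 130) = sqrt(-2493) = 3*I*sqrt(277)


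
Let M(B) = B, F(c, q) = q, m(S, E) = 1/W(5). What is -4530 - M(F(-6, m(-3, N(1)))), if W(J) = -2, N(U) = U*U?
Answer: -9059/2 ≈ -4529.5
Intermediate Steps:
N(U) = U²
m(S, E) = -½ (m(S, E) = 1/(-2) = -½)
-4530 - M(F(-6, m(-3, N(1)))) = -4530 - 1*(-½) = -4530 + ½ = -9059/2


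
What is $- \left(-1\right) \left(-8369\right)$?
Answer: $-8369$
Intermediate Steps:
$- \left(-1\right) \left(-8369\right) = \left(-1\right) 8369 = -8369$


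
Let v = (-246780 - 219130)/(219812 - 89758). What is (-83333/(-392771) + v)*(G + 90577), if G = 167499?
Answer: -22214942924583864/25540719817 ≈ -8.6979e+5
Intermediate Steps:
v = -232955/65027 (v = -465910/130054 = -465910*1/130054 = -232955/65027 ≈ -3.5824)
(-83333/(-392771) + v)*(G + 90577) = (-83333/(-392771) - 232955/65027)*(167499 + 90577) = (-83333*(-1/392771) - 232955/65027)*258076 = (83333/392771 - 232955/65027)*258076 = -86079073314/25540719817*258076 = -22214942924583864/25540719817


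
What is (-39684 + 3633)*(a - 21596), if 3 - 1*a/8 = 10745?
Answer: 3876636132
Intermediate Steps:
a = -85936 (a = 24 - 8*10745 = 24 - 85960 = -85936)
(-39684 + 3633)*(a - 21596) = (-39684 + 3633)*(-85936 - 21596) = -36051*(-107532) = 3876636132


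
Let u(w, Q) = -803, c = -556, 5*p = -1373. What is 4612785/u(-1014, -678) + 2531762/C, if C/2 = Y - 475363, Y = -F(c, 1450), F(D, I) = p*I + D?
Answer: -2929971128/508591 ≈ -5761.0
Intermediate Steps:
p = -1373/5 (p = (⅕)*(-1373) = -1373/5 ≈ -274.60)
F(D, I) = D - 1373*I/5 (F(D, I) = -1373*I/5 + D = D - 1373*I/5)
Y = 398726 (Y = -(-556 - 1373/5*1450) = -(-556 - 398170) = -1*(-398726) = 398726)
C = -153274 (C = 2*(398726 - 475363) = 2*(-76637) = -153274)
4612785/u(-1014, -678) + 2531762/C = 4612785/(-803) + 2531762/(-153274) = 4612785*(-1/803) + 2531762*(-1/153274) = -4612785/803 - 1265881/76637 = -2929971128/508591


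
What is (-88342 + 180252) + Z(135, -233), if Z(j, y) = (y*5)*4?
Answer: 87250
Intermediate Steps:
Z(j, y) = 20*y (Z(j, y) = (5*y)*4 = 20*y)
(-88342 + 180252) + Z(135, -233) = (-88342 + 180252) + 20*(-233) = 91910 - 4660 = 87250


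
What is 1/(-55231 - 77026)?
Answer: -1/132257 ≈ -7.5610e-6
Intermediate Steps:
1/(-55231 - 77026) = 1/(-132257) = -1/132257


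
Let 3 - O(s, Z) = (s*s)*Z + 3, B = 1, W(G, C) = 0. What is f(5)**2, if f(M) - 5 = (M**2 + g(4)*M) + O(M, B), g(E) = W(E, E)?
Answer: 25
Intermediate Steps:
g(E) = 0
O(s, Z) = -Z*s**2 (O(s, Z) = 3 - ((s*s)*Z + 3) = 3 - (s**2*Z + 3) = 3 - (Z*s**2 + 3) = 3 - (3 + Z*s**2) = 3 + (-3 - Z*s**2) = -Z*s**2)
f(M) = 5 (f(M) = 5 + ((M**2 + 0*M) - 1*1*M**2) = 5 + ((M**2 + 0) - M**2) = 5 + (M**2 - M**2) = 5 + 0 = 5)
f(5)**2 = 5**2 = 25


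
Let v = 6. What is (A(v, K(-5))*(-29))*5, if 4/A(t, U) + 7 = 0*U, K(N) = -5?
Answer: 580/7 ≈ 82.857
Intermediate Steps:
A(t, U) = -4/7 (A(t, U) = 4/(-7 + 0*U) = 4/(-7 + 0) = 4/(-7) = 4*(-1/7) = -4/7)
(A(v, K(-5))*(-29))*5 = -4/7*(-29)*5 = (116/7)*5 = 580/7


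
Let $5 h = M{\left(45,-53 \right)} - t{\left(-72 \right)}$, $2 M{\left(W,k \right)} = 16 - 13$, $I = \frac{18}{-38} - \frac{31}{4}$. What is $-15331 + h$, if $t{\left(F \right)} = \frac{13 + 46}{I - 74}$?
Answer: $- \frac{191601295}{12498} \approx -15331.0$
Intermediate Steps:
$I = - \frac{625}{76}$ ($I = 18 \left(- \frac{1}{38}\right) - \frac{31}{4} = - \frac{9}{19} - \frac{31}{4} = - \frac{625}{76} \approx -8.2237$)
$t{\left(F \right)} = - \frac{4484}{6249}$ ($t{\left(F \right)} = \frac{13 + 46}{- \frac{625}{76} - 74} = \frac{59}{- \frac{6249}{76}} = 59 \left(- \frac{76}{6249}\right) = - \frac{4484}{6249}$)
$M{\left(W,k \right)} = \frac{3}{2}$ ($M{\left(W,k \right)} = \frac{16 - 13}{2} = \frac{1}{2} \cdot 3 = \frac{3}{2}$)
$h = \frac{5543}{12498}$ ($h = \frac{\frac{3}{2} - - \frac{4484}{6249}}{5} = \frac{\frac{3}{2} + \frac{4484}{6249}}{5} = \frac{1}{5} \cdot \frac{27715}{12498} = \frac{5543}{12498} \approx 0.44351$)
$-15331 + h = -15331 + \frac{5543}{12498} = - \frac{191601295}{12498}$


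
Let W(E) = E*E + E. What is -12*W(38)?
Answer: -17784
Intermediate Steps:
W(E) = E + E² (W(E) = E² + E = E + E²)
-12*W(38) = -456*(1 + 38) = -456*39 = -12*1482 = -17784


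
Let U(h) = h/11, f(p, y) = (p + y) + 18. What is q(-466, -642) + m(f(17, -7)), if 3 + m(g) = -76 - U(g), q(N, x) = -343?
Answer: -4670/11 ≈ -424.55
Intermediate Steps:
f(p, y) = 18 + p + y
U(h) = h/11 (U(h) = h*(1/11) = h/11)
m(g) = -79 - g/11 (m(g) = -3 + (-76 - g/11) = -79 - g/11)
q(-466, -642) + m(f(17, -7)) = -343 + (-79 - (18 + 17 - 7)/11) = -343 + (-79 - 1/11*28) = -343 + (-79 - 28/11) = -343 - 897/11 = -4670/11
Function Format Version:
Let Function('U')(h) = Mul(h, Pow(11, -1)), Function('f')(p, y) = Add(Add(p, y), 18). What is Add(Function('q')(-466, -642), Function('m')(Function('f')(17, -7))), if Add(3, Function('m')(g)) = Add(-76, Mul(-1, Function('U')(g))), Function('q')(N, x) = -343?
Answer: Rational(-4670, 11) ≈ -424.55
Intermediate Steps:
Function('f')(p, y) = Add(18, p, y)
Function('U')(h) = Mul(Rational(1, 11), h) (Function('U')(h) = Mul(h, Rational(1, 11)) = Mul(Rational(1, 11), h))
Function('m')(g) = Add(-79, Mul(Rational(-1, 11), g)) (Function('m')(g) = Add(-3, Add(-76, Mul(-1, Mul(Rational(1, 11), g)))) = Add(-3, Add(-76, Mul(Rational(-1, 11), g))) = Add(-79, Mul(Rational(-1, 11), g)))
Add(Function('q')(-466, -642), Function('m')(Function('f')(17, -7))) = Add(-343, Add(-79, Mul(Rational(-1, 11), Add(18, 17, -7)))) = Add(-343, Add(-79, Mul(Rational(-1, 11), 28))) = Add(-343, Add(-79, Rational(-28, 11))) = Add(-343, Rational(-897, 11)) = Rational(-4670, 11)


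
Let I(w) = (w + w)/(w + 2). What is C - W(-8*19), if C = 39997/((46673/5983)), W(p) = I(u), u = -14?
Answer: 717579442/140019 ≈ 5124.9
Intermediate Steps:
I(w) = 2*w/(2 + w) (I(w) = (2*w)/(2 + w) = 2*w/(2 + w))
W(p) = 7/3 (W(p) = 2*(-14)/(2 - 14) = 2*(-14)/(-12) = 2*(-14)*(-1/12) = 7/3)
C = 239302051/46673 (C = 39997/((46673*(1/5983))) = 39997/(46673/5983) = 39997*(5983/46673) = 239302051/46673 ≈ 5127.2)
C - W(-8*19) = 239302051/46673 - 1*7/3 = 239302051/46673 - 7/3 = 717579442/140019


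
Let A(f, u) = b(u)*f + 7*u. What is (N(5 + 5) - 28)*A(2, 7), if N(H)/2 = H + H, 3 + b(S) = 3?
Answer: 588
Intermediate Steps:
b(S) = 0 (b(S) = -3 + 3 = 0)
N(H) = 4*H (N(H) = 2*(H + H) = 2*(2*H) = 4*H)
A(f, u) = 7*u (A(f, u) = 0*f + 7*u = 0 + 7*u = 7*u)
(N(5 + 5) - 28)*A(2, 7) = (4*(5 + 5) - 28)*(7*7) = (4*10 - 28)*49 = (40 - 28)*49 = 12*49 = 588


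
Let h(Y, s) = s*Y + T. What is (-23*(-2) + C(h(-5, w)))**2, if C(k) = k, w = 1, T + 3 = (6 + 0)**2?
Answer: 5476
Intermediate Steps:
T = 33 (T = -3 + (6 + 0)**2 = -3 + 6**2 = -3 + 36 = 33)
h(Y, s) = 33 + Y*s (h(Y, s) = s*Y + 33 = Y*s + 33 = 33 + Y*s)
(-23*(-2) + C(h(-5, w)))**2 = (-23*(-2) + (33 - 5*1))**2 = (46 + (33 - 5))**2 = (46 + 28)**2 = 74**2 = 5476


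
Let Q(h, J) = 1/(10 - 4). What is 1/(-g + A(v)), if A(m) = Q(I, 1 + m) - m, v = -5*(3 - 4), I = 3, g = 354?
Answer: -6/2153 ≈ -0.0027868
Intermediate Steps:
Q(h, J) = ⅙ (Q(h, J) = 1/6 = ⅙)
v = 5 (v = -5*(-1) = 5)
A(m) = ⅙ - m
1/(-g + A(v)) = 1/(-1*354 + (⅙ - 1*5)) = 1/(-354 + (⅙ - 5)) = 1/(-354 - 29/6) = 1/(-2153/6) = -6/2153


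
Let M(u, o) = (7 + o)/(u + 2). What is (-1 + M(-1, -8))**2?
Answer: 4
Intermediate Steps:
M(u, o) = (7 + o)/(2 + u)
(-1 + M(-1, -8))**2 = (-1 + (7 - 8)/(2 - 1))**2 = (-1 - 1/1)**2 = (-1 + 1*(-1))**2 = (-1 - 1)**2 = (-2)**2 = 4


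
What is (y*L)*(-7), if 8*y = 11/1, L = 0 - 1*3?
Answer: 231/8 ≈ 28.875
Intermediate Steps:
L = -3 (L = 0 - 3 = -3)
y = 11/8 (y = (11/1)/8 = (11*1)/8 = (1/8)*11 = 11/8 ≈ 1.3750)
(y*L)*(-7) = ((11/8)*(-3))*(-7) = -33/8*(-7) = 231/8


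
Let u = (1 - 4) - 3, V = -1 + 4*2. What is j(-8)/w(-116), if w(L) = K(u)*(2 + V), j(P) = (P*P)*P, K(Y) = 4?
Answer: -128/9 ≈ -14.222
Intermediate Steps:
V = 7 (V = -1 + 8 = 7)
u = -6 (u = -3 - 3 = -6)
j(P) = P**3 (j(P) = P**2*P = P**3)
w(L) = 36 (w(L) = 4*(2 + 7) = 4*9 = 36)
j(-8)/w(-116) = (-8)**3/36 = -512*1/36 = -128/9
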